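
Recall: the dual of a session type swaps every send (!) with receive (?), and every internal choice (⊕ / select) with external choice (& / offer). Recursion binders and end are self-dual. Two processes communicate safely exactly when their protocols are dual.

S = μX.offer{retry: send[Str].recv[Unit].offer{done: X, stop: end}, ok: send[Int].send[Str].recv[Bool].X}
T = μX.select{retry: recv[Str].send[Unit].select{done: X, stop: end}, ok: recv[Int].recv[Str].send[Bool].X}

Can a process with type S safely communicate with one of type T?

YES

μX vs μX  match (rec unchanged)
  offer{retry,ok} vs select{retry,ok}  match labels match
    case retry:
      send[Str] vs recv[Str]  match
        recv[Unit] vs send[Unit]  match
          offer{done,stop} vs select{done,stop}  match labels match
            case done:
              X vs X  match
            case stop:
              end vs end  match
    case ok:
      send[Int] vs recv[Int]  match
        send[Str] vs recv[Str]  match
          recv[Bool] vs send[Bool]  match
            X vs X  match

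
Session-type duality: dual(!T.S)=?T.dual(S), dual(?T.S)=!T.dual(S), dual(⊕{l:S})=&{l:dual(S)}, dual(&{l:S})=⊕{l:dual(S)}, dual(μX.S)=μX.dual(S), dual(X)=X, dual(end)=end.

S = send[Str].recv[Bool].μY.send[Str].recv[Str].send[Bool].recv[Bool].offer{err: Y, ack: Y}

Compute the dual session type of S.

recv[Str].send[Bool].μY.recv[Str].send[Str].recv[Bool].send[Bool].select{err: Y, ack: Y}

send[Str] ↦ recv[Str]
  recv[Bool] ↦ send[Bool]
    μY ↦ μY  (μ self-dual)
      send[Str] ↦ recv[Str]
        recv[Str] ↦ send[Str]
          send[Bool] ↦ recv[Bool]
            recv[Bool] ↦ send[Bool]
              offer{err,ack} ↦ select{err,ack}  (external→internal)
                case err:
                  Y ↦ Y
                case ack:
                  Y ↦ Y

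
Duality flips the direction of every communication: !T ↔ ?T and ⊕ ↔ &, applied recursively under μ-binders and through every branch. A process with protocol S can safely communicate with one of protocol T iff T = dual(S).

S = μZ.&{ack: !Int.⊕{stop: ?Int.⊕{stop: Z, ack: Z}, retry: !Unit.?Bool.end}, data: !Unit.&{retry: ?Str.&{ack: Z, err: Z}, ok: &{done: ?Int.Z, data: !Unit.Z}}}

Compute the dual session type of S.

μZ = μZ  (rec unchanged)
  &{ack,data} = ⊕{ack,data}  (&→⊕)
    [ack]
      !Int = ?Int
        ⊕{stop,retry} = &{stop,retry}  (select→offer)
          [stop]
            ?Int = !Int
              ⊕{stop,ack} = &{stop,ack}  (select→offer)
                [stop]
                  Z self-dual
                [ack]
                  Z self-dual
          [retry]
            !Unit = ?Unit
              ?Bool = !Bool
                end self-dual
    [data]
      !Unit = ?Unit
        &{retry,ok} = ⊕{retry,ok}  (&→⊕)
          [retry]
            ?Str = !Str
              &{ack,err} = ⊕{ack,err}  (&→⊕)
                [ack]
                  Z self-dual
                [err]
                  Z self-dual
          [ok]
            &{done,data} = ⊕{done,data}  (&→⊕)
              [done]
                ?Int = !Int
                  Z self-dual
              [data]
                !Unit = ?Unit
                  Z self-dual

μZ.⊕{ack: ?Int.&{stop: !Int.&{stop: Z, ack: Z}, retry: ?Unit.!Bool.end}, data: ?Unit.⊕{retry: !Str.⊕{ack: Z, err: Z}, ok: ⊕{done: !Int.Z, data: ?Unit.Z}}}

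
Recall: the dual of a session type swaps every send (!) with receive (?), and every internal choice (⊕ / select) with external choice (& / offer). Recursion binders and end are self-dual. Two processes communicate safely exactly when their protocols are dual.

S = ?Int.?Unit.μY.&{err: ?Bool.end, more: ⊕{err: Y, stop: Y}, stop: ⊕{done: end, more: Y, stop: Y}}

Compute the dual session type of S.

!Int.!Unit.μY.⊕{err: !Bool.end, more: &{err: Y, stop: Y}, stop: &{done: end, more: Y, stop: Y}}

?Int ↦ !Int
  ?Unit ↦ !Unit
    μY ↦ μY  (rec unchanged)
      &{err,more,stop} ↦ ⊕{err,more,stop}  (external→internal)
        [err]
          ?Bool ↦ !Bool
            end self-dual
        [more]
          ⊕{err,stop} ↦ &{err,stop}  (select→offer)
            [err]
              Y self-dual
            [stop]
              Y self-dual
        [stop]
          ⊕{done,more,stop} ↦ &{done,more,stop}  (select→offer)
            [done]
              end self-dual
            [more]
              Y self-dual
            [stop]
              Y self-dual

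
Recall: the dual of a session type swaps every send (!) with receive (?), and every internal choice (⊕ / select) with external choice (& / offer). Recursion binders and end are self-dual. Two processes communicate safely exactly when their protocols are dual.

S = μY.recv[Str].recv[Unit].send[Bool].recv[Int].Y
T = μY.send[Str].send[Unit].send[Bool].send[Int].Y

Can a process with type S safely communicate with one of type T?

μY | μY  match (rec unchanged)
  recv[Str] | send[Str]  match
    recv[Unit] | send[Unit]  match
      send[Bool] | send[Bool]  ✗ same direction on both sides — not dual

NO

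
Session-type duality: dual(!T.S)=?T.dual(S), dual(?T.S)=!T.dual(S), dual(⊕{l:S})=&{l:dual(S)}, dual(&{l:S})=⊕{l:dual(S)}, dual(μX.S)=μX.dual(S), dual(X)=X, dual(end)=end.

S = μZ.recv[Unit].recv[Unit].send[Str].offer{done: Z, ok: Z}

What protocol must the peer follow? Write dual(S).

μZ = μZ  (binder kept)
  recv[Unit] = send[Unit]
    recv[Unit] = send[Unit]
      send[Str] = recv[Str]
        offer{done,ok} = select{done,ok}  (&→⊕)
          case done:
            dual(Z) = Z
          case ok:
            dual(Z) = Z

μZ.send[Unit].send[Unit].recv[Str].select{done: Z, ok: Z}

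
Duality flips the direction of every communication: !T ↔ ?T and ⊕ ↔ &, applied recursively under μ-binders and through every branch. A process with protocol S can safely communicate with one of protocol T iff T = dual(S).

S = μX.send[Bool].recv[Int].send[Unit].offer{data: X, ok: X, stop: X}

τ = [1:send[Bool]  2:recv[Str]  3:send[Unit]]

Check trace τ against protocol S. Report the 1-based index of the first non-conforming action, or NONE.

[1] send[Bool]  ✓  now at recv[Int].send[Unit].offer{data: μX.…, ok: μX.…, stop: μX.…}
[2] got recv[Str], protocol expects recv[Int]  ✗

2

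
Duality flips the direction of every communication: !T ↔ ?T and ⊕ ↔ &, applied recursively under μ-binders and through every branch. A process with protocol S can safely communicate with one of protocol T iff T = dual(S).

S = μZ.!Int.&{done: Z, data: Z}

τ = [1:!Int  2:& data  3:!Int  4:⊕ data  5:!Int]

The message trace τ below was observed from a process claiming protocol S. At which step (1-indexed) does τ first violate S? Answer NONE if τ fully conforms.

step 1: !Int  match  residual = &{done: μZ.…, data: μZ.…}
step 2: & data  match  residual = μZ.…
step 3: !Int  match  residual = &{done: μZ.…, data: μZ.…}
step 4: got ⊕ data, protocol expects & done or & data  ✗

4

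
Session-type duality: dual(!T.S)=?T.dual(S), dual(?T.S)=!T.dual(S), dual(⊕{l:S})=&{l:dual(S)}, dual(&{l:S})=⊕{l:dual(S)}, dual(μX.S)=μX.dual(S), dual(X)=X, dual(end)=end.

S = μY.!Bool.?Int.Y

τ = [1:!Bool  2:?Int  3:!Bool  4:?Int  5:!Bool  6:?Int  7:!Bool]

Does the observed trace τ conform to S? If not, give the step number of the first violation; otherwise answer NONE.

[1] !Bool  match  cont: ?Int.μY.…
[2] ?Int  match  cont: μY.…
[3] !Bool  match  cont: ?Int.μY.…
[4] ?Int  match  cont: μY.…
[5] !Bool  match  cont: ?Int.μY.…
[6] ?Int  match  cont: μY.…
[7] !Bool  match  cont: ?Int.μY.…
τ conforms to S (length 7)

NONE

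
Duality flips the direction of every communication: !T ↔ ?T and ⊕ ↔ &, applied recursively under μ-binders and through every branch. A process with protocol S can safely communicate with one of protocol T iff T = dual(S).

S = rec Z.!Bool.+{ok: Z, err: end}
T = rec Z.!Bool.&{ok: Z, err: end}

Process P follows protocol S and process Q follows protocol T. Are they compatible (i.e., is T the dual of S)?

rec Z | rec Z  ✓ (μ self-dual)
  !Bool | !Bool  ✗ same direction on both sides — not dual

NO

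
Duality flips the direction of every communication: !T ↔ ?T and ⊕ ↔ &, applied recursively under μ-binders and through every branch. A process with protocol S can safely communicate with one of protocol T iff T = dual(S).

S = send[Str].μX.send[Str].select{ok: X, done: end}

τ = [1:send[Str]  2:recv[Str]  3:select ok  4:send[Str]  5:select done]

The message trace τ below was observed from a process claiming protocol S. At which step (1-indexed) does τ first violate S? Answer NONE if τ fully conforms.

@1 send[Str]  match  residual = μX.…
@2 got recv[Str], protocol expects send[Str]  ✗

2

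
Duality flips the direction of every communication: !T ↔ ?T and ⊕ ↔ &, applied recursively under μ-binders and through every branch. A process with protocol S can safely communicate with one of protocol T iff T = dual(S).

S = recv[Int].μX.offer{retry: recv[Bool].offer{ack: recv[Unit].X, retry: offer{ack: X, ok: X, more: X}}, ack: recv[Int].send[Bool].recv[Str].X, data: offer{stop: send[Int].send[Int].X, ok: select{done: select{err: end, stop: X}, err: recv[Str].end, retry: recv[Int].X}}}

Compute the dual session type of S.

send[Int].μX.select{retry: send[Bool].select{ack: send[Unit].X, retry: select{ack: X, ok: X, more: X}}, ack: send[Int].recv[Bool].send[Str].X, data: select{stop: recv[Int].recv[Int].X, ok: offer{done: offer{err: end, stop: X}, err: send[Str].end, retry: send[Int].X}}}

recv[Int] → send[Int]
  μX → μX  (binder kept)
    offer{retry,ack,data} → select{retry,ack,data}  (external→internal)
      [retry]
        recv[Bool] → send[Bool]
          offer{ack,retry} → select{ack,retry}  (external→internal)
            [ack]
              recv[Unit] → send[Unit]
                X ↦ X
            [retry]
              offer{ack,ok,more} → select{ack,ok,more}  (external→internal)
                [ack]
                  X ↦ X
                [ok]
                  X ↦ X
                [more]
                  X ↦ X
      [ack]
        recv[Int] → send[Int]
          send[Bool] → recv[Bool]
            recv[Str] → send[Str]
              X ↦ X
      [data]
        offer{stop,ok} → select{stop,ok}  (external→internal)
          [stop]
            send[Int] → recv[Int]
              send[Int] → recv[Int]
                X ↦ X
          [ok]
            select{done,err,retry} → offer{done,err,retry}  (select→offer)
              [done]
                select{err,stop} → offer{err,stop}  (select→offer)
                  [err]
                    end ↦ end
                  [stop]
                    X ↦ X
              [err]
                recv[Str] → send[Str]
                  end ↦ end
              [retry]
                recv[Int] → send[Int]
                  X ↦ X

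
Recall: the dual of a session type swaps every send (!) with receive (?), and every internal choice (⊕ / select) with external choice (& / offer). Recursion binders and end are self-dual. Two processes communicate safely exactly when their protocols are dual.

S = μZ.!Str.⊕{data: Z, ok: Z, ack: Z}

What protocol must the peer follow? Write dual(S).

μZ ↦ μZ  (μ self-dual)
  !Str ↦ ?Str
    ⊕{data,ok,ack} ↦ &{data,ok,ack}  (select→offer)
      • data:
        Z self-dual
      • ok:
        Z self-dual
      • ack:
        Z self-dual

μZ.?Str.&{data: Z, ok: Z, ack: Z}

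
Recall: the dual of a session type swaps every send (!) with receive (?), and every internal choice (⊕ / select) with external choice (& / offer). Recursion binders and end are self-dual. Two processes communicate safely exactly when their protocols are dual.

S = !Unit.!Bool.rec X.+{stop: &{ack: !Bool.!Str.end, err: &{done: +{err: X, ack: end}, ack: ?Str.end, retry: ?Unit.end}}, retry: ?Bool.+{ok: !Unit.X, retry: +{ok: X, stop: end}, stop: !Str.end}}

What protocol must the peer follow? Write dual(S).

!Unit ↦ ?Unit
  !Bool ↦ ?Bool
    rec X ↦ rec X  (μ self-dual)
      +{stop,retry} ↦ &{stop,retry}  (select→offer)
        • stop:
          &{ack,err} ↦ +{ack,err}  (&→⊕)
            • ack:
              !Bool ↦ ?Bool
                !Str ↦ ?Str
                  dual(end) = end
            • err:
              &{done,ack,retry} ↦ +{done,ack,retry}  (&→⊕)
                • done:
                  +{err,ack} ↦ &{err,ack}  (select→offer)
                    • err:
                      dual(X) = X
                    • ack:
                      dual(end) = end
                • ack:
                  ?Str ↦ !Str
                    dual(end) = end
                • retry:
                  ?Unit ↦ !Unit
                    dual(end) = end
        • retry:
          ?Bool ↦ !Bool
            +{ok,retry,stop} ↦ &{ok,retry,stop}  (select→offer)
              • ok:
                !Unit ↦ ?Unit
                  dual(X) = X
              • retry:
                +{ok,stop} ↦ &{ok,stop}  (select→offer)
                  • ok:
                    dual(X) = X
                  • stop:
                    dual(end) = end
              • stop:
                !Str ↦ ?Str
                  dual(end) = end

?Unit.?Bool.rec X.&{stop: +{ack: ?Bool.?Str.end, err: +{done: &{err: X, ack: end}, ack: !Str.end, retry: !Unit.end}}, retry: !Bool.&{ok: ?Unit.X, retry: &{ok: X, stop: end}, stop: ?Str.end}}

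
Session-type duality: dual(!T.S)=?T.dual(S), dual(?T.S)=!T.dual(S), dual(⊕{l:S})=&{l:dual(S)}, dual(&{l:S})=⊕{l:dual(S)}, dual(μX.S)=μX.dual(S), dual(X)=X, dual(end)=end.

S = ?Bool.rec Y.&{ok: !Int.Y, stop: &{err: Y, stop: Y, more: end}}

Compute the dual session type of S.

?Bool → !Bool
  rec Y → rec Y  (μ self-dual)
    &{ok,stop} → +{ok,stop}  (external→internal)
      • ok:
        !Int → ?Int
          Y self-dual
      • stop:
        &{err,stop,more} → +{err,stop,more}  (external→internal)
          • err:
            Y self-dual
          • stop:
            Y self-dual
          • more:
            end self-dual

!Bool.rec Y.+{ok: ?Int.Y, stop: +{err: Y, stop: Y, more: end}}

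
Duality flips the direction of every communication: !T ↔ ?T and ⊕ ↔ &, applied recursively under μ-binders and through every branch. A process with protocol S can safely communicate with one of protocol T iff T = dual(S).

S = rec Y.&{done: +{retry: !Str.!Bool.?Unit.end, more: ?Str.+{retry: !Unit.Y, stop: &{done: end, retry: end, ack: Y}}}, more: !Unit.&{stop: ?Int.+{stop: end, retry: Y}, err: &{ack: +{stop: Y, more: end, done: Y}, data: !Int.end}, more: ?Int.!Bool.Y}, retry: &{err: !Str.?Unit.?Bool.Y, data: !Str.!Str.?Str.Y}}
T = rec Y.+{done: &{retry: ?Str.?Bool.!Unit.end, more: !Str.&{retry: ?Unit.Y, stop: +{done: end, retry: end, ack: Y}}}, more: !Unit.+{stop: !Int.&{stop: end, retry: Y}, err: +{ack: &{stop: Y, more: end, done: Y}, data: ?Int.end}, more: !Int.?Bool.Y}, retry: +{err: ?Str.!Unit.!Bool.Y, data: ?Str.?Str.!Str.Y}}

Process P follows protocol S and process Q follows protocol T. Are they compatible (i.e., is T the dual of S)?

NO

rec Y ‖ rec Y  match (binder kept)
  &{done,more,retry} ‖ +{done,more,retry}  match same labels
    [done]
      +{retry,more} ‖ &{retry,more}  match same labels
        [retry]
          !Str ‖ ?Str  match
            !Bool ‖ ?Bool  match
              ?Unit ‖ !Unit  match
                end ‖ end  match
        [more]
          ?Str ‖ !Str  match
            +{retry,stop} ‖ &{retry,stop}  match same labels
              [retry]
                !Unit ‖ ?Unit  match
                  Y ‖ Y  match
              [stop]
                &{done,retry,ack} ‖ +{done,retry,ack}  match same labels
                  [done]
                    end ‖ end  match
                  [retry]
                    end ‖ end  match
                  [ack]
                    Y ‖ Y  match
    [more]
      !Unit ‖ !Unit  ✗ same direction on both sides — not dual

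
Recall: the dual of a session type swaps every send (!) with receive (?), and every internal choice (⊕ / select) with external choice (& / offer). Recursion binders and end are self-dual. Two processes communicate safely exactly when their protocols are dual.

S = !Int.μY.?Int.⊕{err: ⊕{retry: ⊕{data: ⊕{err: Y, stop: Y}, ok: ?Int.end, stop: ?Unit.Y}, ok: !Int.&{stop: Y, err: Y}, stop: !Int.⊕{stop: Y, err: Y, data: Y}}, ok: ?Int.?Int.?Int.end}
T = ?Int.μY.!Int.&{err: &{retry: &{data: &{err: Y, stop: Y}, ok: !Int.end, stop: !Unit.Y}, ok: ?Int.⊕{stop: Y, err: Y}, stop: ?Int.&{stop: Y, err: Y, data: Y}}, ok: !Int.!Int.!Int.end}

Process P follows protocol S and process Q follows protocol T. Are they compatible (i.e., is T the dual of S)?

!Int | ?Int  ok
  μY | μY  ok (binder kept)
    ?Int | !Int  ok
      ⊕{err,ok} | &{err,ok}  ok labels match
        [err]
          ⊕{retry,ok,stop} | &{retry,ok,stop}  ok labels match
            [retry]
              ⊕{data,ok,stop} | &{data,ok,stop}  ok labels match
                [data]
                  ⊕{err,stop} | &{err,stop}  ok labels match
                    [err]
                      Y | Y  ok
                    [stop]
                      Y | Y  ok
                [ok]
                  ?Int | !Int  ok
                    end | end  ok
                [stop]
                  ?Unit | !Unit  ok
                    Y | Y  ok
            [ok]
              !Int | ?Int  ok
                &{stop,err} | ⊕{stop,err}  ok labels match
                  [stop]
                    Y | Y  ok
                  [err]
                    Y | Y  ok
            [stop]
              !Int | ?Int  ok
                ⊕{stop,err,data} | &{stop,err,data}  ok labels match
                  [stop]
                    Y | Y  ok
                  [err]
                    Y | Y  ok
                  [data]
                    Y | Y  ok
        [ok]
          ?Int | !Int  ok
            ?Int | !Int  ok
              ?Int | !Int  ok
                end | end  ok

YES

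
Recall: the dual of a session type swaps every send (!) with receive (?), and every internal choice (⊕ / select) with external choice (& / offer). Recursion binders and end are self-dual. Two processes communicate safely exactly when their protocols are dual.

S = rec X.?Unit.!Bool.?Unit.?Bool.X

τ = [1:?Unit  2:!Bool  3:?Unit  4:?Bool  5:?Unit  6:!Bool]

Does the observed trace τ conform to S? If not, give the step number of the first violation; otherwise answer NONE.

NONE

step 1: ?Unit  ✓  state: !Bool.?Unit.?Bool.rec X.…
step 2: !Bool  ✓  state: ?Unit.?Bool.rec X.…
step 3: ?Unit  ✓  state: ?Bool.rec X.…
step 4: ?Bool  ✓  state: rec X.…
step 5: ?Unit  ✓  state: !Bool.?Unit.?Bool.rec X.…
step 6: !Bool  ✓  state: ?Unit.?Bool.rec X.…
τ conforms to S (length 6)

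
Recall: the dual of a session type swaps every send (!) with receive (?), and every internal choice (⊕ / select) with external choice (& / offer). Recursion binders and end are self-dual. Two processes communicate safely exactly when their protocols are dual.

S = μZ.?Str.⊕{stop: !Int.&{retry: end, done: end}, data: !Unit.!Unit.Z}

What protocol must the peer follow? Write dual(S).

μZ ↦ μZ  (binder kept)
  ?Str ↦ !Str
    ⊕{stop,data} ↦ &{stop,data}  (internal→external)
      [stop]
        !Int ↦ ?Int
          &{retry,done} ↦ ⊕{retry,done}  (offer→select)
            [retry]
              dual(end) = end
            [done]
              dual(end) = end
      [data]
        !Unit ↦ ?Unit
          !Unit ↦ ?Unit
            dual(Z) = Z

μZ.!Str.&{stop: ?Int.⊕{retry: end, done: end}, data: ?Unit.?Unit.Z}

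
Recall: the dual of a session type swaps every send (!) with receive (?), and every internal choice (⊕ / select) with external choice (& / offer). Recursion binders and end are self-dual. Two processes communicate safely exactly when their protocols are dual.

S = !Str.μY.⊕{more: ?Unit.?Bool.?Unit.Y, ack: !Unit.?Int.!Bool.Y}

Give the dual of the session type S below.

?Str.μY.&{more: !Unit.!Bool.!Unit.Y, ack: ?Unit.!Int.?Bool.Y}

!Str → ?Str
  μY → μY  (binder kept)
    ⊕{more,ack} → &{more,ack}  (⊕→&)
      [more]
        ?Unit → !Unit
          ?Bool → !Bool
            ?Unit → !Unit
              Y ↦ Y
      [ack]
        !Unit → ?Unit
          ?Int → !Int
            !Bool → ?Bool
              Y ↦ Y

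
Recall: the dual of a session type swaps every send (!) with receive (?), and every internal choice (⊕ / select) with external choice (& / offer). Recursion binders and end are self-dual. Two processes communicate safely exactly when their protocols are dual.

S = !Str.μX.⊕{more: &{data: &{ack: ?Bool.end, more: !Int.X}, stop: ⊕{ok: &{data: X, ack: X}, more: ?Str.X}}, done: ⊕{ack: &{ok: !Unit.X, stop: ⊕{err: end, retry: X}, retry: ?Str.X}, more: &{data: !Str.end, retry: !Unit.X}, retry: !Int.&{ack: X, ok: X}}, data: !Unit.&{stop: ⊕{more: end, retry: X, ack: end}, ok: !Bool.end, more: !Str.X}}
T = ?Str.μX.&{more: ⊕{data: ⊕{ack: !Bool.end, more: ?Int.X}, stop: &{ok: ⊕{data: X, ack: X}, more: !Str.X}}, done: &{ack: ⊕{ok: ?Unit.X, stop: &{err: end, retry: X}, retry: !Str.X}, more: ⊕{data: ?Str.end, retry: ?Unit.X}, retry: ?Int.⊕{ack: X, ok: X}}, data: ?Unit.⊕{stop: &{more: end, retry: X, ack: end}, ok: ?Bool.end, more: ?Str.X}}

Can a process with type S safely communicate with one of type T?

!Str vs ?Str  ✓
  μX vs μX  ✓ (binder kept)
    ⊕{more,done,data} vs &{more,done,data}  ✓ same labels
      [more]
        &{data,stop} vs ⊕{data,stop}  ✓ same labels
          [data]
            &{ack,more} vs ⊕{ack,more}  ✓ same labels
              [ack]
                ?Bool vs !Bool  ✓
                  end vs end  ✓
              [more]
                !Int vs ?Int  ✓
                  X vs X  ✓
          [stop]
            ⊕{ok,more} vs &{ok,more}  ✓ same labels
              [ok]
                &{data,ack} vs ⊕{data,ack}  ✓ same labels
                  [data]
                    X vs X  ✓
                  [ack]
                    X vs X  ✓
              [more]
                ?Str vs !Str  ✓
                  X vs X  ✓
      [done]
        ⊕{ack,more,retry} vs &{ack,more,retry}  ✓ same labels
          [ack]
            &{ok,stop,retry} vs ⊕{ok,stop,retry}  ✓ same labels
              [ok]
                !Unit vs ?Unit  ✓
                  X vs X  ✓
              [stop]
                ⊕{err,retry} vs &{err,retry}  ✓ same labels
                  [err]
                    end vs end  ✓
                  [retry]
                    X vs X  ✓
              [retry]
                ?Str vs !Str  ✓
                  X vs X  ✓
          [more]
            &{data,retry} vs ⊕{data,retry}  ✓ same labels
              [data]
                !Str vs ?Str  ✓
                  end vs end  ✓
              [retry]
                !Unit vs ?Unit  ✓
                  X vs X  ✓
          [retry]
            !Int vs ?Int  ✓
              &{ack,ok} vs ⊕{ack,ok}  ✓ same labels
                [ack]
                  X vs X  ✓
                [ok]
                  X vs X  ✓
      [data]
        !Unit vs ?Unit  ✓
          &{stop,ok,more} vs ⊕{stop,ok,more}  ✓ same labels
            [stop]
              ⊕{more,retry,ack} vs &{more,retry,ack}  ✓ same labels
                [more]
                  end vs end  ✓
                [retry]
                  X vs X  ✓
                [ack]
                  end vs end  ✓
            [ok]
              !Bool vs ?Bool  ✓
                end vs end  ✓
            [more]
              !Str vs ?Str  ✓
                X vs X  ✓

YES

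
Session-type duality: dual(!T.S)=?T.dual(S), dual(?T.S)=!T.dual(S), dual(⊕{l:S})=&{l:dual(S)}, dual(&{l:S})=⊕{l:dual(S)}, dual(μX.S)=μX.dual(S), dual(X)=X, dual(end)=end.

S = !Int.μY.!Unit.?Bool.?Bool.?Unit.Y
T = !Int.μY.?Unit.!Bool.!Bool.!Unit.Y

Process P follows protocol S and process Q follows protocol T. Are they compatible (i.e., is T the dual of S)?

NO

!Int | !Int  ✗ same direction on both sides — not dual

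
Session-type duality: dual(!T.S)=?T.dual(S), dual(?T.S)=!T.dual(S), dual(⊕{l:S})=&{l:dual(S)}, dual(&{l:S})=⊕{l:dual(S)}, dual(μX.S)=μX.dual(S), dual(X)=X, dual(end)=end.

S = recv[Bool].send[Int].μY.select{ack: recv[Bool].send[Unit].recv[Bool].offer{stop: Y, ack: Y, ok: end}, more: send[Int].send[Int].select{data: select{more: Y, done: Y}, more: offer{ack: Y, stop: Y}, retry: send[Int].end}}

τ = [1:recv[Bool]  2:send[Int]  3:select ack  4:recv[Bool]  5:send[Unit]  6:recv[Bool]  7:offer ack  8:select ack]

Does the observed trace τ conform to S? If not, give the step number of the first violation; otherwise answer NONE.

[1] recv[Bool]  match  cont: send[Int].μY.…
[2] send[Int]  match  cont: μY.…
[3] select ack  match  cont: recv[Bool].send[Unit].recv[Bool].offer{stop: μY.…, ack: μY.…, ok: end}
[4] recv[Bool]  match  cont: send[Unit].recv[Bool].offer{stop: μY.…, ack: μY.…, ok: end}
[5] send[Unit]  match  cont: recv[Bool].offer{stop: μY.…, ack: μY.…, ok: end}
[6] recv[Bool]  match  cont: offer{stop: μY.…, ack: μY.…, ok: end}
[7] offer ack  match  cont: μY.…
[8] select ack  match  cont: recv[Bool].send[Unit].recv[Bool].offer{stop: μY.…, ack: μY.…, ok: end}
τ conforms to S (length 8)

NONE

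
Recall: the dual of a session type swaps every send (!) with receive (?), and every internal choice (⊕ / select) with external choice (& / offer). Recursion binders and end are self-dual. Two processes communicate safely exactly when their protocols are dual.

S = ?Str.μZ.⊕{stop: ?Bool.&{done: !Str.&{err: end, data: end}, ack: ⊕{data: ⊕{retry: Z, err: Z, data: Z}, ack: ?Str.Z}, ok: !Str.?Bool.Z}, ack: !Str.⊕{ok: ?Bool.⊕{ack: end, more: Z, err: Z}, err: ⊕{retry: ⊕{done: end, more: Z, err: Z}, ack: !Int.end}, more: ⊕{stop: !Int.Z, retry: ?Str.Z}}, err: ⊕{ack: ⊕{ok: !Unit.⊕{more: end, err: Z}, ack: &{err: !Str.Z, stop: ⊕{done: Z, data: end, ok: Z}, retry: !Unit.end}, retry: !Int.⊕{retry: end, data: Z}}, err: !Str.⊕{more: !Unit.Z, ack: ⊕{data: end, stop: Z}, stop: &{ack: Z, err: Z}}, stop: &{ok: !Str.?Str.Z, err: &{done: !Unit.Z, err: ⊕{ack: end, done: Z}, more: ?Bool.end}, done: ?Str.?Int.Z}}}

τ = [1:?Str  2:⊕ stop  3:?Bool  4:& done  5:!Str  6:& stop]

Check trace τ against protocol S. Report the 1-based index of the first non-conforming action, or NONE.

6

@1 ?Str  ✓  state: μZ.…
@2 ⊕ stop  ✓  state: ?Bool.&{done: !Str.&{err: end, data: end}, ack: ⊕{data: ⊕{retry: μZ.…, err: μZ.…, data: μZ.…}, ack: ?Str.μZ.…}, ok: !Str.?Bool.μZ.…}
@3 ?Bool  ✓  state: &{done: !Str.&{err: end, data: end}, ack: ⊕{data: ⊕{retry: μZ.…, err: μZ.…, data: μZ.…}, ack: ?Str.μZ.…}, ok: !Str.?Bool.μZ.…}
@4 & done  ✓  state: !Str.&{err: end, data: end}
@5 !Str  ✓  state: &{err: end, data: end}
@6 got & stop, protocol expects & err or & data  ✗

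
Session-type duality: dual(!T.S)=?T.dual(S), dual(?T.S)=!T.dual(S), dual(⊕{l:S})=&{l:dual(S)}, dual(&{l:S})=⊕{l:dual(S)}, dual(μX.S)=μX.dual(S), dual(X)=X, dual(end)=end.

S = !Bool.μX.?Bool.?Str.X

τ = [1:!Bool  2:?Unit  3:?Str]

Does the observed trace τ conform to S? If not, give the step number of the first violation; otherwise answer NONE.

2

[1] !Bool  match  residual = μX.…
[2] got ?Unit, protocol expects ?Bool  ✗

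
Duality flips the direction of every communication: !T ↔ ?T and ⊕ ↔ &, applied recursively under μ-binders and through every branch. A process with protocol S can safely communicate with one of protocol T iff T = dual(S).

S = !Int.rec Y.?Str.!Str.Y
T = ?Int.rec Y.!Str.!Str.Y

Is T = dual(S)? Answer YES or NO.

!Int ‖ ?Int  ✓
  rec Y ‖ rec Y  ✓ (binder kept)
    ?Str ‖ !Str  ✓
      !Str ‖ !Str  ✗ same direction on both sides — not dual

NO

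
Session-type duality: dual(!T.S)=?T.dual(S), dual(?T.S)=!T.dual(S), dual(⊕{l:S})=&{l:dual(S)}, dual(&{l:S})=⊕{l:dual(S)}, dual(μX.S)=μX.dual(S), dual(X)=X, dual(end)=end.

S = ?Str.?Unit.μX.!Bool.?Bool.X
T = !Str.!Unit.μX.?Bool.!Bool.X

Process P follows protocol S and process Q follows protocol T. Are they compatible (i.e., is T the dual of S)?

?Str vs !Str  ✓
  ?Unit vs !Unit  ✓
    μX vs μX  ✓ (μ self-dual)
      !Bool vs ?Bool  ✓
        ?Bool vs !Bool  ✓
          X vs X  ✓

YES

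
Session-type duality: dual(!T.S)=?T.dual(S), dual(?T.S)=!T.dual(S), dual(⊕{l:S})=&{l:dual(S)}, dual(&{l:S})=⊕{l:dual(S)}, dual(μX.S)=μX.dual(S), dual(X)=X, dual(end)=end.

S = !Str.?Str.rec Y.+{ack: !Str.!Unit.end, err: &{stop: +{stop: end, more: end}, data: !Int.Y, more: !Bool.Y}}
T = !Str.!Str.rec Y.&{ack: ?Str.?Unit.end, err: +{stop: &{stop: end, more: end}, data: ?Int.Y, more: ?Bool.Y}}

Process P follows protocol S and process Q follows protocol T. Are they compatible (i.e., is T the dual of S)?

!Str vs !Str  ✗ same direction on both sides — not dual

NO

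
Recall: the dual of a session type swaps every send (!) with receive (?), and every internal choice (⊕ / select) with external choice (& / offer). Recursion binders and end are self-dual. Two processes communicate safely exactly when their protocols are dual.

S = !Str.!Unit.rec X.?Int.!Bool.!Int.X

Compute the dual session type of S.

!Str → ?Str
  !Unit → ?Unit
    rec X → rec X  (μ self-dual)
      ?Int → !Int
        !Bool → ?Bool
          !Int → ?Int
            dual(X) = X

?Str.?Unit.rec X.!Int.?Bool.?Int.X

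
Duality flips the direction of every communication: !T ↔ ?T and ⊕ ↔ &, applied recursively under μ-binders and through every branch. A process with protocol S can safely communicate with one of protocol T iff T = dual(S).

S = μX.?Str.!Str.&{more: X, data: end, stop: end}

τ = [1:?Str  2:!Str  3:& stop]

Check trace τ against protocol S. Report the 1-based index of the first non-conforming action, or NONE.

NONE

step 1: ?Str  ok  now at !Str.&{more: μX.…, data: end, stop: end}
step 2: !Str  ok  now at &{more: μX.…, data: end, stop: end}
step 3: & stop  ok  now at end
trace exhausted — no violation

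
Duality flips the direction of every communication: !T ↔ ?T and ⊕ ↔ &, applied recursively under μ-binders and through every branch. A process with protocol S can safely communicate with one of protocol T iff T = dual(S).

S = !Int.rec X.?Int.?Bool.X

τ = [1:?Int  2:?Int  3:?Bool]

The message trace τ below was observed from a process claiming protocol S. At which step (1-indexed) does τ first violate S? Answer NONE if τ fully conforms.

1

step 1: got ?Int, protocol expects !Int  ✗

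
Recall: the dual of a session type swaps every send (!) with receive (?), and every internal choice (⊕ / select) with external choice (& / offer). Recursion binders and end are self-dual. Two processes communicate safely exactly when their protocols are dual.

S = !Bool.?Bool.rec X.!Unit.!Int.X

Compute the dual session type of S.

?Bool.!Bool.rec X.?Unit.?Int.X

!Bool ↦ ?Bool
  ?Bool ↦ !Bool
    rec X ↦ rec X  (μ self-dual)
      !Unit ↦ ?Unit
        !Int ↦ ?Int
          X ↦ X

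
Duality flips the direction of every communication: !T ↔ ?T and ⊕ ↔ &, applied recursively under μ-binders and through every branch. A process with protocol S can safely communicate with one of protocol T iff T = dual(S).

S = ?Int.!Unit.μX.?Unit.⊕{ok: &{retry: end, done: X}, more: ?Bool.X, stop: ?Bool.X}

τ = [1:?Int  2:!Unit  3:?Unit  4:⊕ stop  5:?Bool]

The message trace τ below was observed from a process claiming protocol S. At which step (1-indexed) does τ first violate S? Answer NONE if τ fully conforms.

NONE

@1 ?Int  ✓  residual = !Unit.μX.…
@2 !Unit  ✓  residual = μX.…
@3 ?Unit  ✓  residual = ⊕{ok: &{retry: end, done: μX.…}, more: ?Bool.μX.…, stop: ?Bool.μX.…}
@4 ⊕ stop  ✓  residual = ?Bool.μX.…
@5 ?Bool  ✓  residual = μX.…
all 5 steps conform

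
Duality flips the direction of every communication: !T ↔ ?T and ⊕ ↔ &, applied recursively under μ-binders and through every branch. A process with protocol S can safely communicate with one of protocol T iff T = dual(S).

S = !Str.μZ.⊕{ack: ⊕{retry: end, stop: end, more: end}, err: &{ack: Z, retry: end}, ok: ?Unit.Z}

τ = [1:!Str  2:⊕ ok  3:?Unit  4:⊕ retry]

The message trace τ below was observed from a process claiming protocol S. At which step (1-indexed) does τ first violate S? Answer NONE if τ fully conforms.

4

[1] !Str  match  cont: μZ.…
[2] ⊕ ok  match  cont: ?Unit.μZ.…
[3] ?Unit  match  cont: μZ.…
[4] got ⊕ retry, protocol expects ⊕ ack or ⊕ err or ⊕ ok  ✗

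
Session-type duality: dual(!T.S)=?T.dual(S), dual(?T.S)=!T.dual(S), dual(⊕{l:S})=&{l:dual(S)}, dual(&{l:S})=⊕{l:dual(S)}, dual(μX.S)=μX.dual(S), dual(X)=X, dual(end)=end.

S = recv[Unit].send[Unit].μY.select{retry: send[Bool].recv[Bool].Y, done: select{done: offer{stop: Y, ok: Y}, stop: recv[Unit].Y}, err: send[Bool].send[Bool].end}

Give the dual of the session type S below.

send[Unit].recv[Unit].μY.offer{retry: recv[Bool].send[Bool].Y, done: offer{done: select{stop: Y, ok: Y}, stop: send[Unit].Y}, err: recv[Bool].recv[Bool].end}

recv[Unit] = send[Unit]
  send[Unit] = recv[Unit]
    μY = μY  (rec unchanged)
      select{retry,done,err} = offer{retry,done,err}  (select→offer)
        [retry]
          send[Bool] = recv[Bool]
            recv[Bool] = send[Bool]
              Y self-dual
        [done]
          select{done,stop} = offer{done,stop}  (select→offer)
            [done]
              offer{stop,ok} = select{stop,ok}  (offer→select)
                [stop]
                  Y self-dual
                [ok]
                  Y self-dual
            [stop]
              recv[Unit] = send[Unit]
                Y self-dual
        [err]
          send[Bool] = recv[Bool]
            send[Bool] = recv[Bool]
              end self-dual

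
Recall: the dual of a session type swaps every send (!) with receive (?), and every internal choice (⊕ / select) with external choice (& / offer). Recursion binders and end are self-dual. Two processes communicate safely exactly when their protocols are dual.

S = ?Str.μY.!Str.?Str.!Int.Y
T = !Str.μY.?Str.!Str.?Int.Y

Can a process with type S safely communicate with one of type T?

YES

?Str ‖ !Str  match
  μY ‖ μY  match (binder kept)
    !Str ‖ ?Str  match
      ?Str ‖ !Str  match
        !Int ‖ ?Int  match
          Y ‖ Y  match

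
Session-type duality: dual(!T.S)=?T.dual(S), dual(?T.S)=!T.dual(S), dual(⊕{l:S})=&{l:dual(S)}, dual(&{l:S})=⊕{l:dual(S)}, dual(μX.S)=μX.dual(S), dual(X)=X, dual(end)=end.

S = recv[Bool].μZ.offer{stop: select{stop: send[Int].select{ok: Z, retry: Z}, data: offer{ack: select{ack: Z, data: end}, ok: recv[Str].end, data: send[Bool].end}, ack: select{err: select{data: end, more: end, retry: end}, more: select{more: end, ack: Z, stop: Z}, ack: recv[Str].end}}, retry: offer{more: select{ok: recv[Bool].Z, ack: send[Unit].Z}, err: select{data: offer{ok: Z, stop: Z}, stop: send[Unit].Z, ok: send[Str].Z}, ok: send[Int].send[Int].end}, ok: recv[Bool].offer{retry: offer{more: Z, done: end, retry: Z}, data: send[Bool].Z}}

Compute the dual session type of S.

recv[Bool] ↦ send[Bool]
  μZ ↦ μZ  (μ self-dual)
    offer{stop,retry,ok} ↦ select{stop,retry,ok}  (offer→select)
      case stop:
        select{stop,data,ack} ↦ offer{stop,data,ack}  (select→offer)
          case stop:
            send[Int] ↦ recv[Int]
              select{ok,retry} ↦ offer{ok,retry}  (select→offer)
                case ok:
                  Z self-dual
                case retry:
                  Z self-dual
          case data:
            offer{ack,ok,data} ↦ select{ack,ok,data}  (offer→select)
              case ack:
                select{ack,data} ↦ offer{ack,data}  (select→offer)
                  case ack:
                    Z self-dual
                  case data:
                    end self-dual
              case ok:
                recv[Str] ↦ send[Str]
                  end self-dual
              case data:
                send[Bool] ↦ recv[Bool]
                  end self-dual
          case ack:
            select{err,more,ack} ↦ offer{err,more,ack}  (select→offer)
              case err:
                select{data,more,retry} ↦ offer{data,more,retry}  (select→offer)
                  case data:
                    end self-dual
                  case more:
                    end self-dual
                  case retry:
                    end self-dual
              case more:
                select{more,ack,stop} ↦ offer{more,ack,stop}  (select→offer)
                  case more:
                    end self-dual
                  case ack:
                    Z self-dual
                  case stop:
                    Z self-dual
              case ack:
                recv[Str] ↦ send[Str]
                  end self-dual
      case retry:
        offer{more,err,ok} ↦ select{more,err,ok}  (offer→select)
          case more:
            select{ok,ack} ↦ offer{ok,ack}  (select→offer)
              case ok:
                recv[Bool] ↦ send[Bool]
                  Z self-dual
              case ack:
                send[Unit] ↦ recv[Unit]
                  Z self-dual
          case err:
            select{data,stop,ok} ↦ offer{data,stop,ok}  (select→offer)
              case data:
                offer{ok,stop} ↦ select{ok,stop}  (offer→select)
                  case ok:
                    Z self-dual
                  case stop:
                    Z self-dual
              case stop:
                send[Unit] ↦ recv[Unit]
                  Z self-dual
              case ok:
                send[Str] ↦ recv[Str]
                  Z self-dual
          case ok:
            send[Int] ↦ recv[Int]
              send[Int] ↦ recv[Int]
                end self-dual
      case ok:
        recv[Bool] ↦ send[Bool]
          offer{retry,data} ↦ select{retry,data}  (offer→select)
            case retry:
              offer{more,done,retry} ↦ select{more,done,retry}  (offer→select)
                case more:
                  Z self-dual
                case done:
                  end self-dual
                case retry:
                  Z self-dual
            case data:
              send[Bool] ↦ recv[Bool]
                Z self-dual

send[Bool].μZ.select{stop: offer{stop: recv[Int].offer{ok: Z, retry: Z}, data: select{ack: offer{ack: Z, data: end}, ok: send[Str].end, data: recv[Bool].end}, ack: offer{err: offer{data: end, more: end, retry: end}, more: offer{more: end, ack: Z, stop: Z}, ack: send[Str].end}}, retry: select{more: offer{ok: send[Bool].Z, ack: recv[Unit].Z}, err: offer{data: select{ok: Z, stop: Z}, stop: recv[Unit].Z, ok: recv[Str].Z}, ok: recv[Int].recv[Int].end}, ok: send[Bool].select{retry: select{more: Z, done: end, retry: Z}, data: recv[Bool].Z}}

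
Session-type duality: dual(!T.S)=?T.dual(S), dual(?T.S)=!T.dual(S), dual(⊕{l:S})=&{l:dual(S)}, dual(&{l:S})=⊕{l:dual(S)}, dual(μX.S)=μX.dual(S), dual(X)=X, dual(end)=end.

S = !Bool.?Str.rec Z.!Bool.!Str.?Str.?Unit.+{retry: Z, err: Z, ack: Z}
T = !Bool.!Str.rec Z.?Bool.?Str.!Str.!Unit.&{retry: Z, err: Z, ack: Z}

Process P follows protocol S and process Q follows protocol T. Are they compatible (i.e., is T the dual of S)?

!Bool | !Bool  ✗ same direction on both sides — not dual

NO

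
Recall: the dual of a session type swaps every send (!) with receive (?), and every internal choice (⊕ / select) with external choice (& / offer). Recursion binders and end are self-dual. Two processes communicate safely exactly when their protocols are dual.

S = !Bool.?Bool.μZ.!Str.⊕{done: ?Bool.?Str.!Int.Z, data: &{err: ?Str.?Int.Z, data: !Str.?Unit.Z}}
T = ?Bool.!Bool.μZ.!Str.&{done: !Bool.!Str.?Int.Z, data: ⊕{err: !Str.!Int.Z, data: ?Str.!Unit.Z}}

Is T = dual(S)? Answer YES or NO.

!Bool | ?Bool  match
  ?Bool | !Bool  match
    μZ | μZ  match (binder kept)
      !Str | !Str  ✗ same direction on both sides — not dual

NO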